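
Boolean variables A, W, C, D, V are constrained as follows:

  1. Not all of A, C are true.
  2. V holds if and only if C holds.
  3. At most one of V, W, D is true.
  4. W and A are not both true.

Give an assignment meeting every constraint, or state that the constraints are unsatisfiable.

A=T, W=F, C=F, D=T, V=F

  (1) {A, C}: 1/2 true — not all ✓
  (2) V=F, C=F — same ✓
  (3) {V, W, D}: 1 true — at most one ✓
  (4) W=F, A=T — not both ✓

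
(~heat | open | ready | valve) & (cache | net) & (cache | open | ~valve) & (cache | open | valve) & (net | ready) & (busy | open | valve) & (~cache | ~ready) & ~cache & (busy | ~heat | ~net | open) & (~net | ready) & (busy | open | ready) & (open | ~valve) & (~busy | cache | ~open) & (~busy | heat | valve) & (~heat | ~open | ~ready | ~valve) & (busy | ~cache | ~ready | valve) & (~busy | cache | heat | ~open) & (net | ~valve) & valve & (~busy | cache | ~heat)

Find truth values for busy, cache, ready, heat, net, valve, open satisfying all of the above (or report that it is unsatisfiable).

Unit clause (~cache) forces cache = False.
Unit clause (valve) forces valve = True.
In (cache | net) only net is left, so net = True.
In (cache | open | ~valve) only open is left, so open = True.
In (~net | ready) only ready is left, so ready = True.
In (~busy | cache | ~open) only ~busy is left, so busy = False.
In (~heat | ~open | ~ready | ~valve) only ~heat is left, so heat = False.
All clauses satisfied.

busy=F; cache=F; ready=T; heat=F; net=T; valve=T; open=T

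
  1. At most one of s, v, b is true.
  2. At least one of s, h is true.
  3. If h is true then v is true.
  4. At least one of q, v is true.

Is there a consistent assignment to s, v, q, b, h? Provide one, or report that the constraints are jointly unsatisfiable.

s = False, v = True, q = True, b = False, h = True

  (1) {s, v, b}: 1 true — at most one ✓
  (2) {s, h}: 1 true — at least one ✓
  (3) h=T ⇒ v: T ✓
  (4) {q, v}: 2 true — at least one ✓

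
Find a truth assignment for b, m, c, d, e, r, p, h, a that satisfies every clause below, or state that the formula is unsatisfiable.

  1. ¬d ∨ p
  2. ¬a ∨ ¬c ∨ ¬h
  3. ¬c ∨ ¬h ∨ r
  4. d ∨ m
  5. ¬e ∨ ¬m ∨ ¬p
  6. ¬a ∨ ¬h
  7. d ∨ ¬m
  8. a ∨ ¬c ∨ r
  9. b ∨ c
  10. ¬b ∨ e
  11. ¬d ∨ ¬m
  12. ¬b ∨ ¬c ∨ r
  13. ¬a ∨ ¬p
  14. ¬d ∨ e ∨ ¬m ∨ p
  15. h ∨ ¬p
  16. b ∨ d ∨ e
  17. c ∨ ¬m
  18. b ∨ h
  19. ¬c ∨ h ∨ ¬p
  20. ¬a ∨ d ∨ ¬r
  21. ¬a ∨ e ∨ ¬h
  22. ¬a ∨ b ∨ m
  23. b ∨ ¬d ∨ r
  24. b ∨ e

b = True, m = False, c = True, d = True, e = True, r = True, p = True, h = True, a = False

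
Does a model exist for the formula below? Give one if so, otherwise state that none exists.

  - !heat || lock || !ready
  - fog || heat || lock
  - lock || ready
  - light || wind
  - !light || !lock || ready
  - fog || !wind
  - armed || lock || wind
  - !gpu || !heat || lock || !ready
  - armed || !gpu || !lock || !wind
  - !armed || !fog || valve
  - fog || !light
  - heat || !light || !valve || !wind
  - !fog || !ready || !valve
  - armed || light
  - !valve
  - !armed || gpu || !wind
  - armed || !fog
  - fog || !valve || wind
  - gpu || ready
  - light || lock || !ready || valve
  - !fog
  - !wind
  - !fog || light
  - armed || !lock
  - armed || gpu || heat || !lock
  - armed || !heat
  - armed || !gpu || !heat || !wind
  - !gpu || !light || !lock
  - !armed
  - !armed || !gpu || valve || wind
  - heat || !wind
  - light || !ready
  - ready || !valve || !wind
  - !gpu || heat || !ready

Unsatisfiable — no assignment works.

Case wind = True:
  Clause (!wind) is falsified — contradiction.
Case wind = False:
  (light || wind) forces light = True.
  (fog || !light) forces fog = True.
  Clause (!fog) is falsified — contradiction.
Both cases fail, so the formula is unsatisfiable.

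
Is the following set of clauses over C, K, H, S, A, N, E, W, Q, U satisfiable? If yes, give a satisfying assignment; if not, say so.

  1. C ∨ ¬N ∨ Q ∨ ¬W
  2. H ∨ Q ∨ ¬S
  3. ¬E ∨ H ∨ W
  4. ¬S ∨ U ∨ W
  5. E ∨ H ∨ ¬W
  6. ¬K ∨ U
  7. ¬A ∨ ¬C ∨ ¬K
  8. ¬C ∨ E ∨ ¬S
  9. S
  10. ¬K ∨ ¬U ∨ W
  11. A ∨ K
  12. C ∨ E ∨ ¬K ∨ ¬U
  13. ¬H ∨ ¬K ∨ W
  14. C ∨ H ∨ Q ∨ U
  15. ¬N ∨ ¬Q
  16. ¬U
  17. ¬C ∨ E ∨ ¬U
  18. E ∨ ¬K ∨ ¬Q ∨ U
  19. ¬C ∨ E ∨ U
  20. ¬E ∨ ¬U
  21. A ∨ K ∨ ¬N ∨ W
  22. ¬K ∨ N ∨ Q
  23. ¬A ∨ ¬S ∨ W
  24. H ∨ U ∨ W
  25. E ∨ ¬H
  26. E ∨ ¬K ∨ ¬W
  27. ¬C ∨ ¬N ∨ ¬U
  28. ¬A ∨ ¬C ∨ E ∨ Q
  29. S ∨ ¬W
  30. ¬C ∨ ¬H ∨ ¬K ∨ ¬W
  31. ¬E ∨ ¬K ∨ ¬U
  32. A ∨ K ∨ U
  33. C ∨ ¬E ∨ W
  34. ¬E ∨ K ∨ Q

C = True, K = False, H = False, S = True, A = True, N = False, E = True, W = True, Q = True, U = False

Unit clause (S) forces S = True.
Unit clause (¬U) forces U = False.
In (¬S ∨ U ∨ W) only W is left, so W = True.
In (¬K ∨ U) only ¬K is left, so K = False.
In (A ∨ K) only A is left, so A = True.
Set C = True.
  then (¬C ∨ E ∨ ¬S) forces E = True.
  then (¬E ∨ K ∨ Q) forces Q = True.
  then (¬N ∨ ¬Q) forces N = False.
Set H = False.
All clauses satisfied.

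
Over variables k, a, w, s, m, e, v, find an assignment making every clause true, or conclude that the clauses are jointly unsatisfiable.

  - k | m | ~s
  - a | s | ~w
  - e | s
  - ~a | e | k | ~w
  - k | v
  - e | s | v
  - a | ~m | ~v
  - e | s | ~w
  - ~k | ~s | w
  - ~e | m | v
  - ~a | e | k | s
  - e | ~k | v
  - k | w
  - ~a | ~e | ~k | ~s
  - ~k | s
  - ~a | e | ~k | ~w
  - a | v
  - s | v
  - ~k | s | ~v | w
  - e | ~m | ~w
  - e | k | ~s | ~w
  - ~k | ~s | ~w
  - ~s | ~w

Try k = True:
  (~k | s) forces s = True.
  (~k | ~s | w) forces w = True.
  clause (~k | ~s | ~w) is falsified — backtrack.
So k = False.
  then (k | v) forces v = True.
  then (k | w) forces w = True.
  then (~s | ~w) forces s = False.
  then (a | s | ~w) forces a = True.
  then (e | s) forces e = True.
Set m = False.
All clauses satisfied.

k=F, a=T, w=T, s=F, m=F, e=T, v=T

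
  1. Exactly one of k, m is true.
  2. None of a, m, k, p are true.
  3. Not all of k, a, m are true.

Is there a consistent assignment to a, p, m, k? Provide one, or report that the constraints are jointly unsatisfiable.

No satisfying assignment exists.

Case m = True:
  Constraint (2) is violated (m=T) — contradiction.
Case m = False:
  (1) with m=F forces k = True.
  Constraint (2) is violated (k=T) — contradiction.
Both cases fail — unsatisfiable.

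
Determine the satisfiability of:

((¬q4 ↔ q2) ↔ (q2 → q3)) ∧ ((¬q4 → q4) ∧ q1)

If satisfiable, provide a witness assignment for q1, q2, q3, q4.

q1: True; q2: True; q3: False; q4: True

  (¬q4 ↔ q2) ↔ (q2 → q3) = True
    ¬q4 ↔ q2 = False
      ¬q4 = False
    q2 → q3 = False
  (¬q4 → q4) ∧ q1 = True
    ¬q4 → q4 = True
      ¬q4 = False
Both conjuncts True, so the formula holds.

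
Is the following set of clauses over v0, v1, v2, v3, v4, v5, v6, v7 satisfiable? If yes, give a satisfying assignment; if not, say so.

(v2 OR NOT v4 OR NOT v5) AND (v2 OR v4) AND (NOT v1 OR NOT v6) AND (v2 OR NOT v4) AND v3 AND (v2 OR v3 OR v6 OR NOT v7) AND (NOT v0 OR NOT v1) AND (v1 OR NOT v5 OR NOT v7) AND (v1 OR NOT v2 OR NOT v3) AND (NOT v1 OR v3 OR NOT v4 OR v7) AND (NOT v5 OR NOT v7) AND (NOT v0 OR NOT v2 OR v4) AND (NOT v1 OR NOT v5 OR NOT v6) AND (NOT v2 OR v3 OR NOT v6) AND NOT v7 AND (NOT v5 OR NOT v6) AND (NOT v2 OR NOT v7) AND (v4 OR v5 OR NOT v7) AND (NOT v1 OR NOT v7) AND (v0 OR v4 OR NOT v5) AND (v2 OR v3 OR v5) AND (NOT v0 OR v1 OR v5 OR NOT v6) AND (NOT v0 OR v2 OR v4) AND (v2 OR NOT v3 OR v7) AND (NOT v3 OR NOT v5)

v0 = False; v1 = True; v2 = True; v3 = True; v4 = True; v5 = False; v6 = False; v7 = False

Unit clause (v3) forces v3 = True.
Unit clause (NOT v7) forces v7 = False.
In (v2 OR NOT v3 OR v7) only v2 is left, so v2 = True.
In (NOT v3 OR NOT v5) only NOT v5 is left, so v5 = False.
In (v1 OR NOT v2 OR NOT v3) only v1 is left, so v1 = True.
In (NOT v1 OR NOT v6) only NOT v6 is left, so v6 = False.
In (NOT v0 OR NOT v1) only NOT v0 is left, so v0 = False.
Set v4 = True.
All clauses satisfied.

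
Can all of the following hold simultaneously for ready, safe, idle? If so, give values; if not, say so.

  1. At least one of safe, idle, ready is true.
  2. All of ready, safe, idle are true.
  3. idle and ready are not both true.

Case idle = True:
  (2) forces ready = True.
  Constraint (3) is violated (idle=T, ready=T) — contradiction.
Case idle = False:
  Constraint (2) is violated (idle=F) — contradiction.
Both cases fail — unsatisfiable.

No satisfying assignment exists.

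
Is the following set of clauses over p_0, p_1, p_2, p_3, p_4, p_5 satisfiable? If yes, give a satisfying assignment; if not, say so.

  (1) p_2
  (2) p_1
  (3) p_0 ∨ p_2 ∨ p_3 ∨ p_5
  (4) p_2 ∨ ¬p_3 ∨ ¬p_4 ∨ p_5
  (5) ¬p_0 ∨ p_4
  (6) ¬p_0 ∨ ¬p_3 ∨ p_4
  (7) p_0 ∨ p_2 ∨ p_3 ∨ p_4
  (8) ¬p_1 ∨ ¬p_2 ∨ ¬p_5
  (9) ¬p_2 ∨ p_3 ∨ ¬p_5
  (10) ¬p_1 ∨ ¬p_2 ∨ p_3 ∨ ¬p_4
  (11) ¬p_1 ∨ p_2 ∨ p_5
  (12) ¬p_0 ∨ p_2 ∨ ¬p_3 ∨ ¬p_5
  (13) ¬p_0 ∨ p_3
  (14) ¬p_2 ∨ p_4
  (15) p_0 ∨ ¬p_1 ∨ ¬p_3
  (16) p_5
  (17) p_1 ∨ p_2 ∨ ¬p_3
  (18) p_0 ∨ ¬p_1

Case p_1 = True:
  (p_2) forces p_2 = True.
  (¬p_1 ∨ ¬p_2 ∨ ¬p_5) forces p_5 = False.
  Clause (p_5) is falsified — contradiction.
Case p_1 = False:
  Clause (p_1) is falsified — contradiction.
Both cases fail, so the formula is unsatisfiable.

The formula is unsatisfiable.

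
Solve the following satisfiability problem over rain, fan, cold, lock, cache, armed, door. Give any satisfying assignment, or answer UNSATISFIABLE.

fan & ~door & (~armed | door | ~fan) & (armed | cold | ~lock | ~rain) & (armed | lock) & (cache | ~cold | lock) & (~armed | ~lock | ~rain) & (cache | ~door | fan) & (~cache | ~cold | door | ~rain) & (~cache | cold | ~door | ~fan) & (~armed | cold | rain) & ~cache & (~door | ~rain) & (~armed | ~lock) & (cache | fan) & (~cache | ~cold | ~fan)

rain = True, fan = True, cold = True, lock = True, cache = False, armed = False, door = False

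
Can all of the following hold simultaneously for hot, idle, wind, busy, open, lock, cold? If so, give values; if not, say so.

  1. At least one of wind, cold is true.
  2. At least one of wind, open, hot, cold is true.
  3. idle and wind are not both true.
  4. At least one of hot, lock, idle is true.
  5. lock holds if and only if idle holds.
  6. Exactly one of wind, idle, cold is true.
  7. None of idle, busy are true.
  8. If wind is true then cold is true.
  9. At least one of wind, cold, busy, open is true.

hot=T, idle=F, wind=F, busy=F, open=T, lock=F, cold=T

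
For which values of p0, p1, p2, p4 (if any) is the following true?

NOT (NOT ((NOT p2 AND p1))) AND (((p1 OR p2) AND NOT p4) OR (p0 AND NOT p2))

p0=F, p1=T, p2=F, p4=F

  NOT (NOT ((NOT p2 AND p1))) = True
    NOT ((NOT p2 AND p1)) = False
      NOT p2 AND p1 = True
        NOT p2 = True
  ((p1 OR p2) AND NOT p4) OR (p0 AND NOT p2) = True
    (p1 OR p2) AND NOT p4 = True
      p1 OR p2 = True
      NOT p4 = True
    p0 AND NOT p2 = False
      NOT p2 = True
Both conjuncts True, so the formula holds.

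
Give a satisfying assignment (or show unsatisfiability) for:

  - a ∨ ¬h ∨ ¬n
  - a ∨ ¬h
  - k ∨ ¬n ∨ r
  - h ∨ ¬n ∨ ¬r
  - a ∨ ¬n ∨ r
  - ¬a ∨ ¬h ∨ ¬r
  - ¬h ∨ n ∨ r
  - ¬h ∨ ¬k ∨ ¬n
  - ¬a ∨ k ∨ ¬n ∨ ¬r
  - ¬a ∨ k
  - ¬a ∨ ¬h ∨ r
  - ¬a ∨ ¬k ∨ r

Try h = True:
  (a ∨ ¬h) forces a = True.
  (¬a ∨ ¬h ∨ ¬r) forces r = False.
  clause (¬a ∨ ¬h ∨ r) is falsified — backtrack.
So h = False.
Set r = False.
Set n = False.
Set k = True.
  then (¬a ∨ ¬k ∨ r) forces a = False.
All clauses satisfied.

h = False, r = False, n = False, k = True, a = False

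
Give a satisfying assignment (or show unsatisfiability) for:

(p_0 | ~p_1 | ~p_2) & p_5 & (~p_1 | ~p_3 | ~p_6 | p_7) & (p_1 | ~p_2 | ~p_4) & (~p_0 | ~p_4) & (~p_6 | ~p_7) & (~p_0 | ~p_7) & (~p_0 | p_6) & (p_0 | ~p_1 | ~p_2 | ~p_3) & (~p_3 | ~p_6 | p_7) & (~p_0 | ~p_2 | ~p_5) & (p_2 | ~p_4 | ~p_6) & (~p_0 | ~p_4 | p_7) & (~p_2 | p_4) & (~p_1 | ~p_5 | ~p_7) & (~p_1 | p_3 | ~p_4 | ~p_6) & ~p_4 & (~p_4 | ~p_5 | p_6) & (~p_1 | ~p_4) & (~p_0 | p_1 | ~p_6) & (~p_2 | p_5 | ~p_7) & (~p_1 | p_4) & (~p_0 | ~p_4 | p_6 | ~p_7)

Unit clause (p_5) forces p_5 = True.
Unit clause (~p_4) forces p_4 = False.
In (~p_1 | p_4) only ~p_1 is left, so p_1 = False.
In (~p_2 | p_4) only ~p_2 is left, so p_2 = False.
Try p_0 = True:
  (~p_0 | ~p_7) forces p_7 = False.
  (~p_0 | p_6) forces p_6 = True.
  clause (~p_0 | p_1 | ~p_6) is falsified — backtrack.
So p_0 = False.
Set p_3 = False.
Set p_6 = True.
  then (~p_6 | ~p_7) forces p_7 = False.
All clauses satisfied.

p_0=F; p_1=F; p_2=F; p_3=F; p_4=F; p_5=T; p_6=T; p_7=F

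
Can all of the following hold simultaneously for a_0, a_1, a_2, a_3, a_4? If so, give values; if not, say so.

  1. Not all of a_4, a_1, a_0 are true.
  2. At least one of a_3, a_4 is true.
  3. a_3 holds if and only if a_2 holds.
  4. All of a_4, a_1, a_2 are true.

a_0 = False; a_1 = True; a_2 = True; a_3 = True; a_4 = True

  (1) {a_4, a_1, a_0}: 2/3 true — not all ✓
  (2) {a_3, a_4}: 2 true — at least one ✓
  (3) a_3=T, a_2=T — same ✓
  (4) {a_4, a_1, a_2}: all 3 true ✓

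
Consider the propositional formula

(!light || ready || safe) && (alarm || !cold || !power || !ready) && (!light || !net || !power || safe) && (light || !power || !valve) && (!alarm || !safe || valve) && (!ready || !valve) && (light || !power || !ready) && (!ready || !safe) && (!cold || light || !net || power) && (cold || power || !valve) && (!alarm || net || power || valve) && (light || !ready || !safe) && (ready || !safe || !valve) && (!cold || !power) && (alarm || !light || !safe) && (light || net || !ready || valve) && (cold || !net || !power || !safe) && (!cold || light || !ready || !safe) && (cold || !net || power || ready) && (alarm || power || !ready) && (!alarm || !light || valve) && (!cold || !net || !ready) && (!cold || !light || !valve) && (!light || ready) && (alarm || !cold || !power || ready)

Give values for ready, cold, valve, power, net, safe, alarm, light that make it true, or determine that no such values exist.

ready=F; cold=F; valve=F; power=T; net=T; safe=F; alarm=T; light=F

Set ready = False.
  then (!light || ready) forces light = False.
Set cold = False.
Try valve = True:
  (light || !power || !valve) forces power = False.
  clause (cold || power || !valve) is falsified — backtrack.
So valve = False.
Set power = True.
Set net = True.
  then (cold || !net || !power || !safe) forces safe = False.
Set alarm = True.
All clauses satisfied.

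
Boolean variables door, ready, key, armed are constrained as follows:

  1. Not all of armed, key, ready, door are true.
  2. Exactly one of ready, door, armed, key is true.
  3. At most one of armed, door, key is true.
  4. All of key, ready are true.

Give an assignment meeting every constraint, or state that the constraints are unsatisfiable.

Case key = True:
  (2) with key=T forces ready = False.
  Constraint (4) is violated (ready=F) — contradiction.
Case key = False:
  Constraint (4) is violated (key=F) — contradiction.
Both cases fail — unsatisfiable.

UNSATISFIABLE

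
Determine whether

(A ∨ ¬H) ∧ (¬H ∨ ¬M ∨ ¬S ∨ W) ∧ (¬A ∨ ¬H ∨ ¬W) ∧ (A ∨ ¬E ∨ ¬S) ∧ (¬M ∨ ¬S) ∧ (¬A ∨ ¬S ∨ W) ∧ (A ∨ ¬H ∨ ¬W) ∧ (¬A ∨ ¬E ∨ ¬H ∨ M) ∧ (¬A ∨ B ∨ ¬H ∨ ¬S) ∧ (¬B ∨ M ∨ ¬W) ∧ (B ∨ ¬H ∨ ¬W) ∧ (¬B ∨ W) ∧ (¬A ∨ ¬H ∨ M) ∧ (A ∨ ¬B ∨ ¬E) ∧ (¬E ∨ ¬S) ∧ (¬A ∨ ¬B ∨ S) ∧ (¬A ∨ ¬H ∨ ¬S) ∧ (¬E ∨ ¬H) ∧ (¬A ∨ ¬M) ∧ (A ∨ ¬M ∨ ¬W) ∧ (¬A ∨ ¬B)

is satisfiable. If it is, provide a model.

Set H = False.
Set E = False.
Set S = False.
Set A = False.
Set M = False.
Set W = True.
  then (¬B ∨ M ∨ ¬W) forces B = False.
All clauses satisfied.

H = False; E = False; S = False; A = False; M = False; W = True; B = False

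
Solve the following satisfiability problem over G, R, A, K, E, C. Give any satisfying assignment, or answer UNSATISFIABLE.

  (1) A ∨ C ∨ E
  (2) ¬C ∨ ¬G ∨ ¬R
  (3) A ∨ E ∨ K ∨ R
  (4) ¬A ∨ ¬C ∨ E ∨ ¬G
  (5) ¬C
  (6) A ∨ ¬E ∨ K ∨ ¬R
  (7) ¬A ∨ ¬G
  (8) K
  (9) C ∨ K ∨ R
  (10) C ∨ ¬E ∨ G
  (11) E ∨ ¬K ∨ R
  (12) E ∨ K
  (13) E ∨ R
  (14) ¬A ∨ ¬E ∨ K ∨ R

G=T, R=F, A=F, K=T, E=T, C=F

Unit clause (¬C) forces C = False.
Unit clause (K) forces K = True.
Set G = True.
  then (¬A ∨ ¬G) forces A = False.
  then (A ∨ C ∨ E) forces E = True.
Set R = False.
All clauses satisfied.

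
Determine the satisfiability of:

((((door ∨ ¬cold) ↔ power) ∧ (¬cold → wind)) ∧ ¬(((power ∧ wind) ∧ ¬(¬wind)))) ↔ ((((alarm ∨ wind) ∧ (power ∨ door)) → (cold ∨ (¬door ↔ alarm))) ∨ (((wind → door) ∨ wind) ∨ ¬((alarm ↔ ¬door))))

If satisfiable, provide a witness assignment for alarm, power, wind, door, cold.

alarm=T, power=F, wind=T, door=F, cold=T

  ((((door ∨ ¬cold) ↔ power) ∧ (¬cold → wind)) ∧ ¬(((power ∧ wind) ∧ ¬(¬wind)))) ↔ ((((alarm ∨ wind) ∧ (power ∨ door)) → (cold ∨ (¬door ↔ alarm))) ∨ (((wind → door) ∨ wind) ∨ ¬((alarm ↔ ¬door)))) = True
    (((door ∨ ¬cold) ↔ power) ∧ (¬cold → wind)) ∧ ¬(((power ∧ wind) ∧ ¬(¬wind))) = True
      ((door ∨ ¬cold) ↔ power) ∧ (¬cold → wind) = True
        (door ∨ ¬cold) ↔ power = True
          door ∨ ¬cold = False
            ¬cold = False
        ¬cold → wind = True
          ¬cold = False
      ¬(((power ∧ wind) ∧ ¬(¬wind))) = True
        (power ∧ wind) ∧ ¬(¬wind) = False
          power ∧ wind = False
          ¬(¬wind) = True
            ¬wind = False
    (((alarm ∨ wind) ∧ (power ∨ door)) → (cold ∨ (¬door ↔ alarm))) ∨ (((wind → door) ∨ wind) ∨ ¬((alarm ↔ ¬door))) = True
      ((alarm ∨ wind) ∧ (power ∨ door)) → (cold ∨ (¬door ↔ alarm)) = True
        (alarm ∨ wind) ∧ (power ∨ door) = False
          alarm ∨ wind = True
          power ∨ door = False
        cold ∨ (¬door ↔ alarm) = True
          ¬door ↔ alarm = True
            ¬door = True
      ((wind → door) ∨ wind) ∨ ¬((alarm ↔ ¬door)) = True
        (wind → door) ∨ wind = True
          wind → door = False
        ¬((alarm ↔ ¬door)) = False
          alarm ↔ ¬door = True
            ¬door = True
The formula evaluates to True.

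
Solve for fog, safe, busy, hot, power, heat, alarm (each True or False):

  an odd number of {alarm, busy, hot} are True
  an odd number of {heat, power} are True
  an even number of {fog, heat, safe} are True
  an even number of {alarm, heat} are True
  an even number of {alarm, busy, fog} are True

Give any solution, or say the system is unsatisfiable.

fog = True, safe = False, busy = False, hot = False, power = False, heat = True, alarm = True

{alarm, busy, hot}: 1 true → odd ✓
{heat, power}: 1 true → odd ✓
{fog, heat, safe}: 2 true → even ✓
{alarm, heat}: 2 true → even ✓
{alarm, busy, fog}: 2 true → even ✓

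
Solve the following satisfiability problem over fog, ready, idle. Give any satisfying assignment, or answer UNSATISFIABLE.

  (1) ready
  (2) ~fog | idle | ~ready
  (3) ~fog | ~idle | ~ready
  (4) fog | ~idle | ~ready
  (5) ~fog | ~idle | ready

Unit clause (ready) forces ready = True.
Try fog = True:
  (~fog | idle | ~ready) forces idle = True.
  clause (~fog | ~idle | ~ready) is falsified — backtrack.
So fog = False.
  then (fog | ~idle | ~ready) forces idle = False.
Check each clause:
  (ready): ready holds.
  (~fog | idle | ~ready): ~fog holds.
  (~fog | ~idle | ~ready): ~fog holds.
  (fog | ~idle | ~ready): ~idle holds.
  (~fog | ~idle | ready): ~fog holds.
All clauses satisfied.

fog = False; ready = True; idle = False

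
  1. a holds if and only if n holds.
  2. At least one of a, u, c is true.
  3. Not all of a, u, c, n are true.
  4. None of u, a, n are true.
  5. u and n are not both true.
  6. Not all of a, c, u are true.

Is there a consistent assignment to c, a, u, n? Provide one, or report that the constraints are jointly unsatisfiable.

c = True, a = False, u = False, n = False

  (1) a=F, n=F — same ✓
  (2) {a, u, c}: 1 true — at least one ✓
  (3) {a, u, c, n}: 1/4 true — not all ✓
  (4) {u, a, n}: 0 true — none ✓
  (5) u=F, n=F — not both ✓
  (6) {a, c, u}: 1/3 true — not all ✓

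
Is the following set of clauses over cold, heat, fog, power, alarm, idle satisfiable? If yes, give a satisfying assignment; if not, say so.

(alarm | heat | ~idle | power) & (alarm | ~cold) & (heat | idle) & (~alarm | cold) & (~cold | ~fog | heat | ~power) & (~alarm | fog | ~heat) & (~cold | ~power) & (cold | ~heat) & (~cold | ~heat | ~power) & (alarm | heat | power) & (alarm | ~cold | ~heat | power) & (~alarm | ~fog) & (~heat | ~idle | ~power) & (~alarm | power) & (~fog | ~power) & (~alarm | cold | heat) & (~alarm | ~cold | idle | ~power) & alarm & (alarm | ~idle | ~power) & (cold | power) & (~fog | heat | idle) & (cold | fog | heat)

Case alarm = True:
  (~alarm | cold) forces cold = True.
  (~cold | ~power) forces power = False.
  Clause (~alarm | power) is falsified — contradiction.
Case alarm = False:
  Clause (alarm) is falsified — contradiction.
Both cases fail, so the formula is unsatisfiable.

The formula is unsatisfiable.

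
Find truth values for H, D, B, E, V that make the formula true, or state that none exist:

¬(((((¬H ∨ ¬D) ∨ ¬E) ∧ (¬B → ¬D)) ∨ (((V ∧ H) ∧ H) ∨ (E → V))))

H: True, D: True, B: True, E: True, V: False

  ¬(((((¬H ∨ ¬D) ∨ ¬E) ∧ (¬B → ¬D)) ∨ (((V ∧ H) ∧ H) ∨ (E → V)))) = True
    (((¬H ∨ ¬D) ∨ ¬E) ∧ (¬B → ¬D)) ∨ (((V ∧ H) ∧ H) ∨ (E → V)) = False
      ((¬H ∨ ¬D) ∨ ¬E) ∧ (¬B → ¬D) = False
        (¬H ∨ ¬D) ∨ ¬E = False
          ¬H ∨ ¬D = False
            ¬H = False
            ¬D = False
          ¬E = False
        ¬B → ¬D = True
          ¬B = False
          ¬D = False
      ((V ∧ H) ∧ H) ∨ (E → V) = False
        (V ∧ H) ∧ H = False
          V ∧ H = False
        E → V = False
The formula evaluates to True.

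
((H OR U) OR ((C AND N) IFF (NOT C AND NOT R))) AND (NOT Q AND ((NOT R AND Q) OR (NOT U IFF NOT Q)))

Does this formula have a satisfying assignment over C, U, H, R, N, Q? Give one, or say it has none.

C=T; U=F; H=T; R=F; N=F; Q=F

  (H OR U) OR ((C AND N) IFF (NOT C AND NOT R)) = True
    H OR U = True
    (C AND N) IFF (NOT C AND NOT R) = True
      C AND N = False
      NOT C AND NOT R = False
        NOT C = False
        NOT R = True
  NOT Q AND ((NOT R AND Q) OR (NOT U IFF NOT Q)) = True
    NOT Q = True
    (NOT R AND Q) OR (NOT U IFF NOT Q) = True
      NOT R AND Q = False
        NOT R = True
      NOT U IFF NOT Q = True
        NOT U = True
        NOT Q = True
Both conjuncts True, so the formula holds.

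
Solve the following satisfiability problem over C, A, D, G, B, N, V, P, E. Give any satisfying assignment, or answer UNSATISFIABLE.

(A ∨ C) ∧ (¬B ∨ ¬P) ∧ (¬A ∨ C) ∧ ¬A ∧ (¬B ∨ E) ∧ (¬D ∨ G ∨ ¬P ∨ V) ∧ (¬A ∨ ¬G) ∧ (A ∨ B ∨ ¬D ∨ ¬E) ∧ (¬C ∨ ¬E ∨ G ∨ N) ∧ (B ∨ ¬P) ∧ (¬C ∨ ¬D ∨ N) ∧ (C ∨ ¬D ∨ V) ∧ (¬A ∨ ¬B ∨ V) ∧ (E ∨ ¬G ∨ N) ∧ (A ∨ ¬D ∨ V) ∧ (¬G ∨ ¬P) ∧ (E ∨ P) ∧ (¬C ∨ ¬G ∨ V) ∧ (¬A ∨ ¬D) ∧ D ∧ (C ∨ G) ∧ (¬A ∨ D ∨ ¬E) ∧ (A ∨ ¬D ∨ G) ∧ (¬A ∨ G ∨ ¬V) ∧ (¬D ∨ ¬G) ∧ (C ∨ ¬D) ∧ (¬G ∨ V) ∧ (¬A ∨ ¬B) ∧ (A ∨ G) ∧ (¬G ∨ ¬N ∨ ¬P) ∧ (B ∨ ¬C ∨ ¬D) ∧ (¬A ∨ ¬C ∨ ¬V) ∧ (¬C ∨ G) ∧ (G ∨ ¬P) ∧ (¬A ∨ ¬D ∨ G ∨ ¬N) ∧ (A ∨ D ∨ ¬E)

UNSATISFIABLE

Case A = True:
  Clause (¬A) is falsified — contradiction.
Case A = False:
  (A ∨ C) forces C = True.
  (D) forces D = True.
  (¬C ∨ ¬D ∨ N) forces N = True.
  (A ∨ ¬D ∨ V) forces V = True.
  (A ∨ ¬D ∨ G) forces G = True.
  Clause (¬D ∨ ¬G) is falsified — contradiction.
Both cases fail, so the formula is unsatisfiable.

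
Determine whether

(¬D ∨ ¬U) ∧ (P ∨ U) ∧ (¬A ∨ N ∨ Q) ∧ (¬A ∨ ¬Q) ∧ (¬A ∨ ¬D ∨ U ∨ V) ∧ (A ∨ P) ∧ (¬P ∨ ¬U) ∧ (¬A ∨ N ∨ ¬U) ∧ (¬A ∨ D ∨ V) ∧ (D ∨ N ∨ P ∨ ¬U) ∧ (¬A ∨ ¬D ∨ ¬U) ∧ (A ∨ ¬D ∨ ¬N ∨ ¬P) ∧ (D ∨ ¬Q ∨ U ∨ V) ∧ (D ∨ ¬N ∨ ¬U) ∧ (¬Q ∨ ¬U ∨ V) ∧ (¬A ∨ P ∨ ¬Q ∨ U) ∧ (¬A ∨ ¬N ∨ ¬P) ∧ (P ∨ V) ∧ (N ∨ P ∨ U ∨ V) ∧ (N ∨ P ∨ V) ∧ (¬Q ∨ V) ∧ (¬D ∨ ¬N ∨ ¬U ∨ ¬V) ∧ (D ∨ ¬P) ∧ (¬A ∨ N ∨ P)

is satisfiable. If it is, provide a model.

U=F; N=F; Q=F; A=F; V=T; P=T; D=T

Set U = False.
  then (P ∨ U) forces P = True.
  then (D ∨ ¬P) forces D = True.
Try N = True:
  (A ∨ ¬D ∨ ¬N ∨ ¬P) forces A = True.
  clause (¬A ∨ ¬N ∨ ¬P) is falsified — backtrack.
So N = False.
Set Q = False.
  then (¬A ∨ N ∨ Q) forces A = False.
Set V = True.
All clauses satisfied.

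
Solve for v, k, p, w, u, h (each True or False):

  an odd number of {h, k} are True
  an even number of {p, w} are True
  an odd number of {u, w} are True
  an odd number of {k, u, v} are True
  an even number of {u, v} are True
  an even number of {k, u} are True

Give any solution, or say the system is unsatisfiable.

v=T, k=T, p=F, w=F, u=T, h=F

{h, k}: 1 true → odd ✓
{p, w}: 0 true → even ✓
{u, w}: 1 true → odd ✓
{k, u, v}: 3 true → odd ✓
{u, v}: 2 true → even ✓
{k, u}: 2 true → even ✓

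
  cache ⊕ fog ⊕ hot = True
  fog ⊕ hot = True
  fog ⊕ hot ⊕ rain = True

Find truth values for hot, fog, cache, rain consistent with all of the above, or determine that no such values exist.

hot = False, fog = True, cache = False, rain = False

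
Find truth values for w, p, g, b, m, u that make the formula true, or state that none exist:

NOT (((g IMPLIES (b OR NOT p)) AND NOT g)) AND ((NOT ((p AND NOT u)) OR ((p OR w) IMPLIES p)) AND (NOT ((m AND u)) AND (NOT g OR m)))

w: False, p: False, g: True, b: True, m: True, u: False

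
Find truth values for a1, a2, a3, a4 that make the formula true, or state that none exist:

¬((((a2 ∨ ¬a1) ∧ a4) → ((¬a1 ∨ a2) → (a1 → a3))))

a1: True, a2: True, a3: False, a4: True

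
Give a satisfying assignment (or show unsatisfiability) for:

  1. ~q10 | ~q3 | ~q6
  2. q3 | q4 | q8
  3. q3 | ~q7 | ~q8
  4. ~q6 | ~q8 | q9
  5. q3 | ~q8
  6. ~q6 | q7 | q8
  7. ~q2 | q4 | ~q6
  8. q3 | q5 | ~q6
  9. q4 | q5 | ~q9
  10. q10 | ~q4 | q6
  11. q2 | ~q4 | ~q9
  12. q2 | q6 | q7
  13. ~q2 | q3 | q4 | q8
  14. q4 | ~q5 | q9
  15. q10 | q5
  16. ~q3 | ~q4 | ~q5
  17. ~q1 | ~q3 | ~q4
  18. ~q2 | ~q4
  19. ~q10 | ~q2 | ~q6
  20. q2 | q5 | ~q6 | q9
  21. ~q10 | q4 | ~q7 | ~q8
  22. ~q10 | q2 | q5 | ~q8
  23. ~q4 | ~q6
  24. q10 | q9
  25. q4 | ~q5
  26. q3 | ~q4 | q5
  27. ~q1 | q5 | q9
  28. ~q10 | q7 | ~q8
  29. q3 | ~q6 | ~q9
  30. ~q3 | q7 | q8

q1 = False, q2 = False, q3 = True, q4 = True, q5 = False, q6 = False, q7 = True, q8 = False, q9 = False, q10 = True

Set q1 = False.
Set q2 = False.
Set q3 = True.
Set q4 = True.
  then (q2 | ~q4 | ~q9) forces q9 = False.
  then (~q3 | ~q4 | ~q5) forces q5 = False.
  then (q2 | q5 | ~q6 | q9) forces q6 = False.
  then (q10 | q9) forces q10 = True.
  then (q2 | q6 | q7) forces q7 = True.
  then (~q10 | q2 | q5 | ~q8) forces q8 = False.
All clauses satisfied.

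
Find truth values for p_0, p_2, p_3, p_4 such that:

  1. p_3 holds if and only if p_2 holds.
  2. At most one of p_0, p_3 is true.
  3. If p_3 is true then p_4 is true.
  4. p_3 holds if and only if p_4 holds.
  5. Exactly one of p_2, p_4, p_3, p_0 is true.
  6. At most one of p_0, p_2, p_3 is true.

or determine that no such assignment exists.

p_0: True, p_2: False, p_3: False, p_4: False

  (1) p_3=F, p_2=F — same ✓
  (2) {p_0, p_3}: 1 true — at most one ✓
  (3) p_3=F ⇒ p_4: vacuous ✓
  (4) p_3=F, p_4=F — same ✓
  (5) {p_2, p_4, p_3, p_0}: 1 true — exactly one ✓
  (6) {p_0, p_2, p_3}: 1 true — at most one ✓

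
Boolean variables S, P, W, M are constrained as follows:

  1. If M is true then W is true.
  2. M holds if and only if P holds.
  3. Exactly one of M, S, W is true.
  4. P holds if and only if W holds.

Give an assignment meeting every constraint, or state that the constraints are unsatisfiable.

S = True; P = False; W = False; M = False

  (1) M=F ⇒ W: vacuous ✓
  (2) M=F, P=F — same ✓
  (3) {M, S, W}: 1 true — exactly one ✓
  (4) P=F, W=F — same ✓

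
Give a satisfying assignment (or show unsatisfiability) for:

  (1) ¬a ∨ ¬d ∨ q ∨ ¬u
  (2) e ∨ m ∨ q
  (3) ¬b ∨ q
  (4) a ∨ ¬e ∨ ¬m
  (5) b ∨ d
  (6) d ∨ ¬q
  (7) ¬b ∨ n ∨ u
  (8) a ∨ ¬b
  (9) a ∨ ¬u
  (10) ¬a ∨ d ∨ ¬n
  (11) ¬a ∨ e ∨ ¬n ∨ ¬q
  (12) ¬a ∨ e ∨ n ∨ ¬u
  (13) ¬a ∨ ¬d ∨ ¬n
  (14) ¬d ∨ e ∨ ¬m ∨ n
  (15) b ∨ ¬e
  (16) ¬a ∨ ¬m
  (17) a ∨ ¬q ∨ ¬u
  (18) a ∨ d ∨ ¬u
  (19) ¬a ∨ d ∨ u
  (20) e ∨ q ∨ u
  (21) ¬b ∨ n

Set a = True.
  then (¬a ∨ ¬m) forces m = False.
Try b = True:
  (¬b ∨ q) forces q = True.
  (d ∨ ¬q) forces d = True.
  (¬a ∨ ¬d ∨ ¬n) forces n = False.
  clause (¬b ∨ n) is falsified — backtrack.
So b = False.
  then (b ∨ d) forces d = True.
  then (¬a ∨ ¬d ∨ ¬n) forces n = False.
  then (b ∨ ¬e) forces e = False.
  then (e ∨ m ∨ q) forces q = True.
  then (¬a ∨ e ∨ n ∨ ¬u) forces u = False.
All clauses satisfied.

a: True, b: False, m: False, e: False, u: False, n: False, q: True, d: True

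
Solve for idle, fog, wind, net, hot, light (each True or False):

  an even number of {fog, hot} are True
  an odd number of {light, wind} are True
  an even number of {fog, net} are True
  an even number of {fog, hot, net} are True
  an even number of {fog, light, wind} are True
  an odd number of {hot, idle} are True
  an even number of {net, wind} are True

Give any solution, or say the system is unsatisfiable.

Adding constraints 1, 2, 3, 4, 5 mod 2: every variable appears an even number of times on the left, so the left side is 0.
But the right sides sum to 1 (mod 2). 0 ≠ 1 — the system is inconsistent.

Unsatisfiable — no assignment works.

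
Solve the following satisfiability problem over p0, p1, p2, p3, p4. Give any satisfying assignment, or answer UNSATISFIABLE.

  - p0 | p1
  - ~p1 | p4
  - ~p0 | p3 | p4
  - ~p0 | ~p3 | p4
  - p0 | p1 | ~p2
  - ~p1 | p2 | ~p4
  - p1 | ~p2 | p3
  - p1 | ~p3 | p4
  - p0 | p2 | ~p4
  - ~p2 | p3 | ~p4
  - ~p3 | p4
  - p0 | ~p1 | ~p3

Try p0 = False:
  (p0 | p1) forces p1 = True.
  (~p1 | p4) forces p4 = True.
  (~p1 | p2 | ~p4) forces p2 = True.
  (~p2 | p3 | ~p4) forces p3 = True.
  clause (p0 | ~p1 | ~p3) is falsified — backtrack.
So p0 = True.
Set p1 = False.
Set p2 = False.
Set p3 = False.
  then (~p0 | p3 | p4) forces p4 = True.
All clauses satisfied.

p0 = True, p1 = False, p2 = False, p3 = False, p4 = True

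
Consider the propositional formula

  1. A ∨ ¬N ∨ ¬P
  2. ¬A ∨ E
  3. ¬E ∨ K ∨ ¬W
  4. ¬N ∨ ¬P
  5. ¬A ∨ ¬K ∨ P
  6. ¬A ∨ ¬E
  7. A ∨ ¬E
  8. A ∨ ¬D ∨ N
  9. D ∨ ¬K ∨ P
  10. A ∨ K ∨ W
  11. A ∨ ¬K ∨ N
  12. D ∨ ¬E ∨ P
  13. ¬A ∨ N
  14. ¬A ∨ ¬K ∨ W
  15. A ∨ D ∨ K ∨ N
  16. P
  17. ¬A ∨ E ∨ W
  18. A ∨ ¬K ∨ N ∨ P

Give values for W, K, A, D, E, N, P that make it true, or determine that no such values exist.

Case N = True:
  (¬N ∨ ¬P) forces P = False.
  Clause (P) is falsified — contradiction.
Case N = False:
  (¬A ∨ N) forces A = False.
  (A ∨ ¬E) forces E = False.
  (A ∨ ¬D ∨ N) forces D = False.
  (A ∨ ¬K ∨ N) forces K = False.
  Clause (A ∨ D ∨ K ∨ N) is falsified — contradiction.
Both cases fail, so the formula is unsatisfiable.

Unsatisfiable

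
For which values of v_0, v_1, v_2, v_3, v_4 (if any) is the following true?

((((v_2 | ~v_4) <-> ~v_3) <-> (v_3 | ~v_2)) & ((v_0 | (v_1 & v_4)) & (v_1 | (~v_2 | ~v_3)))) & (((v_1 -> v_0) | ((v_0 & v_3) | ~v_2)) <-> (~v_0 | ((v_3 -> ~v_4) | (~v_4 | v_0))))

v_0: False, v_1: True, v_2: False, v_3: True, v_4: True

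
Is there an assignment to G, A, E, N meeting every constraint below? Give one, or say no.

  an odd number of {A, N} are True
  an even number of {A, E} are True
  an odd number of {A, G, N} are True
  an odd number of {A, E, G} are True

Adding constraints 1, 2, 3, 4 mod 2: every variable appears an even number of times on the left, so the left side is 0.
But the right sides sum to 1 (mod 2). 0 ≠ 1 — the system is inconsistent.

Unsatisfiable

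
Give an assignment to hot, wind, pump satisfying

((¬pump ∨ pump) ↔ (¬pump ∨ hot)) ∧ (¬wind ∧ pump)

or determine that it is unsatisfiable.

hot=T, wind=F, pump=T

  (¬pump ∨ pump) ↔ (¬pump ∨ hot) = True
    ¬pump ∨ pump = True
      ¬pump = False
    ¬pump ∨ hot = True
      ¬pump = False
  ¬wind ∧ pump = True
    ¬wind = True
Both conjuncts True, so the formula holds.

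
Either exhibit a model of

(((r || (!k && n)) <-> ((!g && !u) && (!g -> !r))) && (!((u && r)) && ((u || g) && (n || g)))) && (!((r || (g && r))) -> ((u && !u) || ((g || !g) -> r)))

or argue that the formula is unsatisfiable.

The formula is unsatisfiable.

Case r = True: the formula simplifies to ((!g && !u) && g) && (!u && ((u || g) && (n || g))).
  g = True: the conjunct !g is False.
  g = False: the conjunct g is False.
Case r = False: the formula simplifies to (((!k && n) <-> (!g && !u)) && ((u || g) && (n || g))) && ((u && !u) || !((g || !g))).
  g = True: simplifies to !((!k && n)) && (u && !u).
    u = True: the conjunct !u is False.
    u = False: the conjunct u is False.
  g = False: simplifies to (((!k && n) <-> !u) && (u && n)) && (u && !u).
    u = True: the conjunct !u is False.
    u = False: the conjunct u is False.
Both cases fail — unsatisfiable.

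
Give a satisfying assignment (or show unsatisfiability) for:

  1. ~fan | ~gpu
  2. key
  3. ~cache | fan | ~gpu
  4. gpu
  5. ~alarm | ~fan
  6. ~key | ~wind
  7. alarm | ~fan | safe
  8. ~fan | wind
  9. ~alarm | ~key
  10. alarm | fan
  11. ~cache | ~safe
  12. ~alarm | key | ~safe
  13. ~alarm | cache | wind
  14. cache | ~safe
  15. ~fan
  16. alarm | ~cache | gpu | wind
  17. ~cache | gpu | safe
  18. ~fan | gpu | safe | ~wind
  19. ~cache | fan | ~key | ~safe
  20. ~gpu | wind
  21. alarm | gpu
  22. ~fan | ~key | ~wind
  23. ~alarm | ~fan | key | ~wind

Unsatisfiable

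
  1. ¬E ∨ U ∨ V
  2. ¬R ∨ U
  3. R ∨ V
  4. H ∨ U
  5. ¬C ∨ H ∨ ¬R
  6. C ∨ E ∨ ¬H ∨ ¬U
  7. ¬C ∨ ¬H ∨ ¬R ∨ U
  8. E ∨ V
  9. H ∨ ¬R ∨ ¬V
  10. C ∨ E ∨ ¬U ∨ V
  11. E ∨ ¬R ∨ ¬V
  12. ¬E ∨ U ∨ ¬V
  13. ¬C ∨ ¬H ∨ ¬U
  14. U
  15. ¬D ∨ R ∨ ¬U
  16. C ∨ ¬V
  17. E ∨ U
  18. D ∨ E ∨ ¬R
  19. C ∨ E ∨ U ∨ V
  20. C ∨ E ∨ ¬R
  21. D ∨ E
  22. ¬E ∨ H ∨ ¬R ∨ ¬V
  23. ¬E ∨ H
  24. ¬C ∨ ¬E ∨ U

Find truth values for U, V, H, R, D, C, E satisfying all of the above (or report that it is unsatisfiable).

U=T, V=F, H=T, R=T, D=T, C=F, E=T

Unit clause (U) forces U = True.
Set V = False.
  then (R ∨ V) forces R = True.
  then (E ∨ V) forces E = True.
  then (¬E ∨ H) forces H = True.
  then (¬C ∨ ¬H ∨ ¬U) forces C = False.
Set D = True.
All clauses satisfied.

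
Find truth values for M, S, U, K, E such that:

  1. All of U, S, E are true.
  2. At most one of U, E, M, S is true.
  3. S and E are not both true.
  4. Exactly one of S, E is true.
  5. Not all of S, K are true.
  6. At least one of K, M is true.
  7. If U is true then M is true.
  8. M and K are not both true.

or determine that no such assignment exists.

Case S = True:
  (1) forces U = True.
  Constraint (2) is violated (U=T, S=T) — contradiction.
Case S = False:
  Constraint (1) is violated (S=F) — contradiction.
Both cases fail — unsatisfiable.

No satisfying assignment exists.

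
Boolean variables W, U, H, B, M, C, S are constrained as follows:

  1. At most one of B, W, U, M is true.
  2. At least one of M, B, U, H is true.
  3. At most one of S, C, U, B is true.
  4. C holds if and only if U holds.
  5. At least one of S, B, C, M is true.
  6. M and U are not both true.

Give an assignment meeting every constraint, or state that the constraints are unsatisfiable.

W: False, U: False, H: True, B: False, M: False, C: False, S: True

  (1) {B, W, U, M}: 0 true — at most one ✓
  (2) {M, B, U, H}: 1 true — at least one ✓
  (3) {S, C, U, B}: 1 true — at most one ✓
  (4) C=F, U=F — same ✓
  (5) {S, B, C, M}: 1 true — at least one ✓
  (6) M=F, U=F — not both ✓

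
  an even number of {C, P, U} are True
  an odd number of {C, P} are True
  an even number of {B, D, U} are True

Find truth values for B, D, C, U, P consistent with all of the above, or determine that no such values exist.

B=T, D=F, C=T, U=T, P=F

{C, P, U}: 2 true → even ✓
{C, P}: 1 true → odd ✓
{B, D, U}: 2 true → even ✓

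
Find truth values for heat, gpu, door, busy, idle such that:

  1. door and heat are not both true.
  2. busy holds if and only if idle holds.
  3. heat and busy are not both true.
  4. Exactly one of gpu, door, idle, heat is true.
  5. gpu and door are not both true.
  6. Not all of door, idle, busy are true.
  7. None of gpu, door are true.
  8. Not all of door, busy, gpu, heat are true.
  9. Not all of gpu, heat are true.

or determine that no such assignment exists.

heat=T, gpu=F, door=F, busy=F, idle=F

  (1) door=F, heat=T — not both ✓
  (2) busy=F, idle=F — same ✓
  (3) heat=T, busy=F — not both ✓
  (4) {gpu, door, idle, heat}: 1 true — exactly one ✓
  (5) gpu=F, door=F — not both ✓
  (6) {door, idle, busy}: 0/3 true — not all ✓
  (7) {gpu, door}: 0 true — none ✓
  (8) {door, busy, gpu, heat}: 1/4 true — not all ✓
  (9) {gpu, heat}: 1/2 true — not all ✓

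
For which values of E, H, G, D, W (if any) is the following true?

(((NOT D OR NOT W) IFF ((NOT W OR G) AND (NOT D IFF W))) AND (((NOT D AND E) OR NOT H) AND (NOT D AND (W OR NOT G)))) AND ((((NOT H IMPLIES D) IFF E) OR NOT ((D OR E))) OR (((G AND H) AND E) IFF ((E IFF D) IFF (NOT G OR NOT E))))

E: False, H: False, G: True, D: False, W: True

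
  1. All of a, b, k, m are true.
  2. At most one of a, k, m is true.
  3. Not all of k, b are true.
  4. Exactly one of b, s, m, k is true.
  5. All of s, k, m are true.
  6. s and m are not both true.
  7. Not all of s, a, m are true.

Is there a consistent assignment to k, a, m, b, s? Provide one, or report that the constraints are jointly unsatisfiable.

Case k = True:
  (1) forces a = True.
  Constraint (2) is violated (a=T, k=T) — contradiction.
Case k = False:
  Constraint (1) is violated (k=F) — contradiction.
Both cases fail — unsatisfiable.

Unsatisfiable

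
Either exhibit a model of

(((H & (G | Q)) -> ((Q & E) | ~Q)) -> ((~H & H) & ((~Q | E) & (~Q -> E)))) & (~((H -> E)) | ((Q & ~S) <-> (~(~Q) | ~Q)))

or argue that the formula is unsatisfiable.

Q: True; H: True; S: False; G: True; E: False

  ((H & (G | Q)) -> ((Q & E) | ~Q)) -> ((~H & H) & ((~Q | E) & (~Q -> E))) = True
    (H & (G | Q)) -> ((Q & E) | ~Q) = False
      H & (G | Q) = True
        G | Q = True
      (Q & E) | ~Q = False
        Q & E = False
        ~Q = False
    (~H & H) & ((~Q | E) & (~Q -> E)) = False
      ~H & H = False
        ~H = False
      (~Q | E) & (~Q -> E) = False
        ~Q | E = False
          ~Q = False
        ~Q -> E = True
          ~Q = False
  ~((H -> E)) | ((Q & ~S) <-> (~(~Q) | ~Q)) = True
    ~((H -> E)) = True
      H -> E = False
    (Q & ~S) <-> (~(~Q) | ~Q) = True
      Q & ~S = True
        ~S = True
      ~(~Q) | ~Q = True
        ~(~Q) = True
          ~Q = False
        ~Q = False
Both conjuncts True, so the formula holds.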